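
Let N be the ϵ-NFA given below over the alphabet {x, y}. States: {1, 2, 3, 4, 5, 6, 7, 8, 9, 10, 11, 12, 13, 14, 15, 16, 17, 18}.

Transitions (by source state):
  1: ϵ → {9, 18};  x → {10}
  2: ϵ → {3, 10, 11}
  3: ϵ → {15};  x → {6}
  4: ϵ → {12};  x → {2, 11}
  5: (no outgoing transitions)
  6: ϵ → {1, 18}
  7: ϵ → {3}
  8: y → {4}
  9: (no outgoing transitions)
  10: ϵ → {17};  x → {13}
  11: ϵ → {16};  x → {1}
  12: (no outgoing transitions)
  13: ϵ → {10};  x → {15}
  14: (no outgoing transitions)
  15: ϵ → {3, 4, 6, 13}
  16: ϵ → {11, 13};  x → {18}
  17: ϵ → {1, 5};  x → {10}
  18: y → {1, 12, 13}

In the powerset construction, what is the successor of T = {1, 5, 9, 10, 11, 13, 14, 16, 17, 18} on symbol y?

18 on y → {1, 12, 13}.
No y-transition from 1, 5, 9, 10, 11, 13, 14, 16, 17.
Union after reading y: {1, 12, 13}.
Now take the ϵ-closure:
From 1 via ϵ: add 9, 18.
From 13 via ϵ: add 10.
From 10 via ϵ: add 17.
From 17 via ϵ: add 5.
No new states can be added; the closed set is {1, 5, 9, 10, 12, 13, 17, 18}.

{1, 5, 9, 10, 12, 13, 17, 18}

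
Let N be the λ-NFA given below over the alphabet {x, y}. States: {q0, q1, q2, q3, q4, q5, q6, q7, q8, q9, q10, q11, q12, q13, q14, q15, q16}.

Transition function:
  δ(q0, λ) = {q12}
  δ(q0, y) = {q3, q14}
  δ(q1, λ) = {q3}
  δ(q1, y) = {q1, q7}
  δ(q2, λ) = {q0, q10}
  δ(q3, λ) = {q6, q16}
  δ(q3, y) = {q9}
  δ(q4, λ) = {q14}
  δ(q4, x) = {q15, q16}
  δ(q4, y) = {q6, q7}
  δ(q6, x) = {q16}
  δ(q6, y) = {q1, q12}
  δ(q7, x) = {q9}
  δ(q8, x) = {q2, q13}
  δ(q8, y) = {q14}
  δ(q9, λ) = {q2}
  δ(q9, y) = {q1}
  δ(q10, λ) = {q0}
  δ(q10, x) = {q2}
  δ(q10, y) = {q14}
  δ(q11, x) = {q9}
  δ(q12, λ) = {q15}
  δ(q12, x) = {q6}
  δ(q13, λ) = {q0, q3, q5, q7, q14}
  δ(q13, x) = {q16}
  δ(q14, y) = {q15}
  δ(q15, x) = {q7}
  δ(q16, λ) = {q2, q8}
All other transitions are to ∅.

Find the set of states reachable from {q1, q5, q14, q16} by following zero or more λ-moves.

{q0, q1, q2, q3, q5, q6, q8, q10, q12, q14, q15, q16}

Start with {q1, q5, q14, q16}.
From q1 via λ: add q3.
From q16 via λ: add q2, q8.
From q2 via λ: add q0, q10.
From q3 via λ: add q6.
From q0 via λ: add q12.
From q12 via λ: add q15.
No new states can be added; the closed set is {q0, q1, q2, q3, q5, q6, q8, q10, q12, q14, q15, q16}.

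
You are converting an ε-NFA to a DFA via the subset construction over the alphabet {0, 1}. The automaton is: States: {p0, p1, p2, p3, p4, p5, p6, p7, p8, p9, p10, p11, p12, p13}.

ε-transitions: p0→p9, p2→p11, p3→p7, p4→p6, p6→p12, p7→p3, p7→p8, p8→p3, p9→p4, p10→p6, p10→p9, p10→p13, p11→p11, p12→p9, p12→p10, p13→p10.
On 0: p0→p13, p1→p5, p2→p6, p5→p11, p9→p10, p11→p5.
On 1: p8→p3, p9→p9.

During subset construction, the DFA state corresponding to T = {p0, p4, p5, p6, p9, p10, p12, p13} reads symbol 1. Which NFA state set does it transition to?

{p4, p6, p9, p10, p12, p13}

p9 on 1 → {p9}.
No 1-transition from p0, p4, p5, p6, p10, p12, p13.
Union after reading 1: {p9}.
Now take the ε-closure:
From p9 via ε: add p4.
From p4 via ε: add p6.
From p6 via ε: add p12.
From p12 via ε: add p10.
From p10 via ε: add p13.
No new states can be added; the closed set is {p4, p6, p9, p10, p12, p13}.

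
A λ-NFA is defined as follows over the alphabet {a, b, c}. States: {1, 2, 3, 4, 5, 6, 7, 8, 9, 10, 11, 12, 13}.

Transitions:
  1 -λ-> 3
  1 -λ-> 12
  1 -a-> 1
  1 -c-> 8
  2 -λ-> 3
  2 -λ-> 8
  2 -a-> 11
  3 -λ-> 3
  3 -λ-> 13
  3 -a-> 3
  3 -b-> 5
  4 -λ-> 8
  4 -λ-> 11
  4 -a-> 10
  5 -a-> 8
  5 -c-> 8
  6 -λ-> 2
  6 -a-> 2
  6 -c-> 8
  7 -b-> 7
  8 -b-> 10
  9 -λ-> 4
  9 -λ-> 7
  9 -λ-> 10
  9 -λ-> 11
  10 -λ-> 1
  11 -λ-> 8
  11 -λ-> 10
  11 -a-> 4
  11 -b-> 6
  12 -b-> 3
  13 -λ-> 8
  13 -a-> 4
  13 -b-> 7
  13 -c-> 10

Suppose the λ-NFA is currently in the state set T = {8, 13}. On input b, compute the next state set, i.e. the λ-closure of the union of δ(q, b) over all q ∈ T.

8 on b → {10}.
13 on b → {7}.
Union after reading b: {7, 10}.
Now take the λ-closure:
From 10 via λ: add 1.
From 1 via λ: add 3, 12.
From 3 via λ: add 13.
From 13 via λ: add 8.
No new states can be added; the closed set is {1, 3, 7, 8, 10, 12, 13}.

{1, 3, 7, 8, 10, 12, 13}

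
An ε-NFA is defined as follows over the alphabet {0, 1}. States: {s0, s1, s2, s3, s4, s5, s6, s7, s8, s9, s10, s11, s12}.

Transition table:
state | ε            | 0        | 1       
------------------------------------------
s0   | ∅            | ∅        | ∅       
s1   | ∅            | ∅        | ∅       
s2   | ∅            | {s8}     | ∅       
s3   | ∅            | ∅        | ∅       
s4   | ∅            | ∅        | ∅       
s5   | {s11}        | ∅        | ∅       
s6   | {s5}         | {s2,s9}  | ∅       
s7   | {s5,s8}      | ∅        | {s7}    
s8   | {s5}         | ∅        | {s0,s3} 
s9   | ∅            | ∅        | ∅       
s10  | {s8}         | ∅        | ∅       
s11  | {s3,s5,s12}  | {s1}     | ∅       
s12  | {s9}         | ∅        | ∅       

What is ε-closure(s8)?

{s3, s5, s8, s9, s11, s12}

Start with {s8}.
From s8 via ε: add s5.
From s5 via ε: add s11.
From s11 via ε: add s3, s12.
From s12 via ε: add s9.
No new states can be added; the closed set is {s3, s5, s8, s9, s11, s12}.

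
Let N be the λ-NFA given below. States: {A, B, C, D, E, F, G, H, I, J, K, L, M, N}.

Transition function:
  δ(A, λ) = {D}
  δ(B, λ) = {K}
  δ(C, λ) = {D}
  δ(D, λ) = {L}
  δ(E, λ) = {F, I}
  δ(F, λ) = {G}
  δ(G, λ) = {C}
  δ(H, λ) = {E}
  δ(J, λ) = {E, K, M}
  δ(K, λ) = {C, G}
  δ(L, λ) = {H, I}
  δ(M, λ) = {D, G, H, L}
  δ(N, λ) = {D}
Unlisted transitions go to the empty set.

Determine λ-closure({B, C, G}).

{B, C, D, E, F, G, H, I, K, L}

Start with {B, C, G}.
From B via λ: add K.
From C via λ: add D.
From D via λ: add L.
From L via λ: add H, I.
From H via λ: add E.
From E via λ: add F.
No new states can be added; the closed set is {B, C, D, E, F, G, H, I, K, L}.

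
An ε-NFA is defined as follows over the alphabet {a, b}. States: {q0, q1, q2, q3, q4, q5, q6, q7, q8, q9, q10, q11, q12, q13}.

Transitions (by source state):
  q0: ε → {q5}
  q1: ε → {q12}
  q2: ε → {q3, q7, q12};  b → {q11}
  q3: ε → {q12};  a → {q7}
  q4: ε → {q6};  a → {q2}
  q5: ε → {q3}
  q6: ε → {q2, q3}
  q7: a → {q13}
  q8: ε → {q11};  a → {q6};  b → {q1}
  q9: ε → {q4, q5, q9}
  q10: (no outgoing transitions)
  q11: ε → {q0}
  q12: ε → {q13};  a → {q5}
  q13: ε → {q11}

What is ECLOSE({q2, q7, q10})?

Start with {q2, q7, q10}.
From q2 via ε: add q3, q12.
From q12 via ε: add q13.
From q13 via ε: add q11.
From q11 via ε: add q0.
From q0 via ε: add q5.
No new states can be added; the closed set is {q0, q2, q3, q5, q7, q10, q11, q12, q13}.

{q0, q2, q3, q5, q7, q10, q11, q12, q13}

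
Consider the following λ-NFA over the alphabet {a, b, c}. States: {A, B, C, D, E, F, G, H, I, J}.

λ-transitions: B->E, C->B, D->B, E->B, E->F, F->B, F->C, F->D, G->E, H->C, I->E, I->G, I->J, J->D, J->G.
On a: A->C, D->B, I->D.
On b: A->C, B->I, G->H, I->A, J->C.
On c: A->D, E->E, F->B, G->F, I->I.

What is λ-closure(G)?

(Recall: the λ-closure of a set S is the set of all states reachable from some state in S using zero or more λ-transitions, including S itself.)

{B, C, D, E, F, G}

Start with {G}.
From G via λ: add E.
From E via λ: add B, F.
From F via λ: add C, D.
No new states can be added; the closed set is {B, C, D, E, F, G}.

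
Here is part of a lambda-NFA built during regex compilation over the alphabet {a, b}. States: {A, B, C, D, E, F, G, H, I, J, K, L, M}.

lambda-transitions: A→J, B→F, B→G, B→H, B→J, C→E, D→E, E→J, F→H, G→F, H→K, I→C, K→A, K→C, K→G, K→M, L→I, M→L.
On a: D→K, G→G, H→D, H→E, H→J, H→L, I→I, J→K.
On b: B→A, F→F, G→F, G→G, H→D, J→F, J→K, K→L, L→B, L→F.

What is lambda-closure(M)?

Start with {M}.
From M via lambda: add L.
From L via lambda: add I.
From I via lambda: add C.
From C via lambda: add E.
From E via lambda: add J.
No new states can be added; the closed set is {C, E, I, J, L, M}.

{C, E, I, J, L, M}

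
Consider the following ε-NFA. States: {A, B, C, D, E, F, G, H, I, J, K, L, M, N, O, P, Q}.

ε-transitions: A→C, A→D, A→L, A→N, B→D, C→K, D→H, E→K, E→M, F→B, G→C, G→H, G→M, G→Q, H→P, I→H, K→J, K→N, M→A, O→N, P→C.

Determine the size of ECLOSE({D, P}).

7

Start with {D, P}.
From D via ε: add H.
From P via ε: add C.
From C via ε: add K.
From K via ε: add J, N.
ε-closure = {C, D, H, J, K, N, P}, which has 7 states.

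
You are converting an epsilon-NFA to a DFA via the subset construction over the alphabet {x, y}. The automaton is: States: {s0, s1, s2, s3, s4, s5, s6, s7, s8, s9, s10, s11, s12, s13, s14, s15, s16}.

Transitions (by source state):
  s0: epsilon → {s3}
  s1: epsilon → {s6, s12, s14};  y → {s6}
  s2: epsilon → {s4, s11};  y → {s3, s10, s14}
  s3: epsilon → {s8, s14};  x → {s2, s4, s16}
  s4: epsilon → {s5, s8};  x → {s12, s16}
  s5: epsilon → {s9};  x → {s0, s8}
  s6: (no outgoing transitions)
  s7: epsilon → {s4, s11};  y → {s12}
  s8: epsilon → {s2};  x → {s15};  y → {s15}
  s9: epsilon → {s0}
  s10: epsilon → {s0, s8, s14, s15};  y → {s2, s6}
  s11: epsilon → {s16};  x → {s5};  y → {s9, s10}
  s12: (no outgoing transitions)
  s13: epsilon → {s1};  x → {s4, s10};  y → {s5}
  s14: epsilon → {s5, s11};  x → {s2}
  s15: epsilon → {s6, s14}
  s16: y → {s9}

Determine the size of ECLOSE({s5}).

10

Start with {s5}.
From s5 via epsilon: add s9.
From s9 via epsilon: add s0.
From s0 via epsilon: add s3.
From s3 via epsilon: add s8, s14.
From s8 via epsilon: add s2.
From s14 via epsilon: add s11.
From s2 via epsilon: add s4.
From s11 via epsilon: add s16.
epsilon-closure = {s0, s2, s3, s4, s5, s8, s9, s11, s14, s16}, which has 10 states.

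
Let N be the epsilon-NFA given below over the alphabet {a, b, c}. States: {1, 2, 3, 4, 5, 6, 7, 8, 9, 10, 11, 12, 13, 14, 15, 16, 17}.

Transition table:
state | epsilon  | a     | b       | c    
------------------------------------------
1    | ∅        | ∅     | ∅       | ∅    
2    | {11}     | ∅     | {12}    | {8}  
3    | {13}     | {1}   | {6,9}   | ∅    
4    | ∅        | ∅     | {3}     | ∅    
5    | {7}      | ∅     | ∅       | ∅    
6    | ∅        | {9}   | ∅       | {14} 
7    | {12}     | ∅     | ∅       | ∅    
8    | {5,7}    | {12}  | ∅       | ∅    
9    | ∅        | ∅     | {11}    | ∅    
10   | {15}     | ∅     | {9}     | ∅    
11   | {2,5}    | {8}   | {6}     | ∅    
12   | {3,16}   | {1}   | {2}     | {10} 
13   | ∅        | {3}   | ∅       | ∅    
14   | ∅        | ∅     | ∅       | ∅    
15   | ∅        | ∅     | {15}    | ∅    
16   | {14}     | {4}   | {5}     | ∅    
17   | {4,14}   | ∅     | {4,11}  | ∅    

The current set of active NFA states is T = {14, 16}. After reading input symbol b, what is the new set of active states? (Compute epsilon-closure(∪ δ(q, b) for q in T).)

{3, 5, 7, 12, 13, 14, 16}

16 on b → {5}.
No b-transition from 14.
Union after reading b: {5}.
Now take the epsilon-closure:
From 5 via epsilon: add 7.
From 7 via epsilon: add 12.
From 12 via epsilon: add 3, 16.
From 3 via epsilon: add 13.
From 16 via epsilon: add 14.
No new states can be added; the closed set is {3, 5, 7, 12, 13, 14, 16}.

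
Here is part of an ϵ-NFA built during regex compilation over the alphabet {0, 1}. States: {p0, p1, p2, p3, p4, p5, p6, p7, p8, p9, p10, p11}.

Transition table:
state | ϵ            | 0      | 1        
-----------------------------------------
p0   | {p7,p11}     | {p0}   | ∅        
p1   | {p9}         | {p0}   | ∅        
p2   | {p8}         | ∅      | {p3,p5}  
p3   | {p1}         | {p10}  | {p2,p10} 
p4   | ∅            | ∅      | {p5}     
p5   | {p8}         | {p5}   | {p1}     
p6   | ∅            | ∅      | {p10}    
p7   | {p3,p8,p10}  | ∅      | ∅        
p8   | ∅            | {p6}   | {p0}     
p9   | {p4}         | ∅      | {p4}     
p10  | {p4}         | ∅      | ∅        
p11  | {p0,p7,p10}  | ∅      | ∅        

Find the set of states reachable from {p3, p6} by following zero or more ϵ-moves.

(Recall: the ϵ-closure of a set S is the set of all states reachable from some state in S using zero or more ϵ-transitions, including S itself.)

Start with {p3, p6}.
From p3 via ϵ: add p1.
From p1 via ϵ: add p9.
From p9 via ϵ: add p4.
No new states can be added; the closed set is {p1, p3, p4, p6, p9}.

{p1, p3, p4, p6, p9}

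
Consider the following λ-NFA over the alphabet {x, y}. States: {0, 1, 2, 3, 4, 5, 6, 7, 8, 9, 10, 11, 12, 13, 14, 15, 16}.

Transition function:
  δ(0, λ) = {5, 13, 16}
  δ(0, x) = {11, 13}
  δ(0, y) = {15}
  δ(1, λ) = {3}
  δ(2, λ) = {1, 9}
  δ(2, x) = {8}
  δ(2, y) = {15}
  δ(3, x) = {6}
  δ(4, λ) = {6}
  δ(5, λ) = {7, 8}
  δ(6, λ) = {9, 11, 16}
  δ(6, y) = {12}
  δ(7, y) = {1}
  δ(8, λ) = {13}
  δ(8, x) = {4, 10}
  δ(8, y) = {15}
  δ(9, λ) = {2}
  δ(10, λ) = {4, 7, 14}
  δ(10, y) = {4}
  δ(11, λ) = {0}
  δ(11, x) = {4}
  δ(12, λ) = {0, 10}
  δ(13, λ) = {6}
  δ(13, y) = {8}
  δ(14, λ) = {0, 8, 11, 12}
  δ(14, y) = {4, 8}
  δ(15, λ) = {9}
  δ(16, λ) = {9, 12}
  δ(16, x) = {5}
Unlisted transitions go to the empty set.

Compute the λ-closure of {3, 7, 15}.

Start with {3, 7, 15}.
From 15 via λ: add 9.
From 9 via λ: add 2.
From 2 via λ: add 1.
No new states can be added; the closed set is {1, 2, 3, 7, 9, 15}.

{1, 2, 3, 7, 9, 15}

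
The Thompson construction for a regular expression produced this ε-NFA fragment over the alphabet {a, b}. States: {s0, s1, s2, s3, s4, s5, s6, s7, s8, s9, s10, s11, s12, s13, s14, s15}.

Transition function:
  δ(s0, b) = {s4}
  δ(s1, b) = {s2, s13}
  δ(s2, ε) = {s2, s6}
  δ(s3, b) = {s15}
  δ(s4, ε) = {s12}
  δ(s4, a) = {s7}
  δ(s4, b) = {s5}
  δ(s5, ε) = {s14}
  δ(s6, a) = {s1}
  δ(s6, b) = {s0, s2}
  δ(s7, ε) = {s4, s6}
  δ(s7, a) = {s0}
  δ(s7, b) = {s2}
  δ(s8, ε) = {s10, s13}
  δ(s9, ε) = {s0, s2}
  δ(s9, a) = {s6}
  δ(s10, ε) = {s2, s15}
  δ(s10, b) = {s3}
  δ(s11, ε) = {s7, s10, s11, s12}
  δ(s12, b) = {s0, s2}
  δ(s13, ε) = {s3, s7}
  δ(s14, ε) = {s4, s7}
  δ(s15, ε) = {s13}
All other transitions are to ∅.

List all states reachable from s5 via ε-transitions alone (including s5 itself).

{s4, s5, s6, s7, s12, s14}

Start with {s5}.
From s5 via ε: add s14.
From s14 via ε: add s4, s7.
From s4 via ε: add s12.
From s7 via ε: add s6.
No new states can be added; the closed set is {s4, s5, s6, s7, s12, s14}.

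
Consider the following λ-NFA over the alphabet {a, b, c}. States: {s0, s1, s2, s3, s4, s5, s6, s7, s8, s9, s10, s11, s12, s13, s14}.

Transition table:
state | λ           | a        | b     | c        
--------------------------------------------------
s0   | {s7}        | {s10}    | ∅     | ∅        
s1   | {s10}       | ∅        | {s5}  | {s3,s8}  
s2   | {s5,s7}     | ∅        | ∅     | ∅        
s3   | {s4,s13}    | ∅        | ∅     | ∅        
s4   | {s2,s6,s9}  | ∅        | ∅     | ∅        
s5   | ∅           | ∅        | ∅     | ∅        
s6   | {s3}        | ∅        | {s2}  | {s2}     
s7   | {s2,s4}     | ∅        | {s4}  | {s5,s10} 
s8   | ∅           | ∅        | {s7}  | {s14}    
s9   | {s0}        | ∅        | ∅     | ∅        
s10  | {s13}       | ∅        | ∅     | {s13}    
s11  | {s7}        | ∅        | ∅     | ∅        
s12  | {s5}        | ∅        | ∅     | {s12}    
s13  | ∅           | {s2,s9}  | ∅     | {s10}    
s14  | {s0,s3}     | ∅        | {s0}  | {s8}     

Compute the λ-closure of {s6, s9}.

Start with {s6, s9}.
From s6 via λ: add s3.
From s9 via λ: add s0.
From s0 via λ: add s7.
From s3 via λ: add s4, s13.
From s4 via λ: add s2.
From s2 via λ: add s5.
No new states can be added; the closed set is {s0, s2, s3, s4, s5, s6, s7, s9, s13}.

{s0, s2, s3, s4, s5, s6, s7, s9, s13}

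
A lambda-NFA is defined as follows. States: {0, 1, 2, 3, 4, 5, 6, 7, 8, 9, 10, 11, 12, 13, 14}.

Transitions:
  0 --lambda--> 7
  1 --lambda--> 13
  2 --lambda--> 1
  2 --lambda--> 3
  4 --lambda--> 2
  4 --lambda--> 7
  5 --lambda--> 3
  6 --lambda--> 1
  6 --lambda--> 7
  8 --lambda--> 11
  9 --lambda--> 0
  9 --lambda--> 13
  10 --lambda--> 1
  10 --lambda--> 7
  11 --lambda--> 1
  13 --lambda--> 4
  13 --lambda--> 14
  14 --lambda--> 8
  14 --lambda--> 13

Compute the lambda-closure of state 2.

{1, 2, 3, 4, 7, 8, 11, 13, 14}

Start with {2}.
From 2 via lambda: add 1, 3.
From 1 via lambda: add 13.
From 13 via lambda: add 4, 14.
From 4 via lambda: add 7.
From 14 via lambda: add 8.
From 8 via lambda: add 11.
No new states can be added; the closed set is {1, 2, 3, 4, 7, 8, 11, 13, 14}.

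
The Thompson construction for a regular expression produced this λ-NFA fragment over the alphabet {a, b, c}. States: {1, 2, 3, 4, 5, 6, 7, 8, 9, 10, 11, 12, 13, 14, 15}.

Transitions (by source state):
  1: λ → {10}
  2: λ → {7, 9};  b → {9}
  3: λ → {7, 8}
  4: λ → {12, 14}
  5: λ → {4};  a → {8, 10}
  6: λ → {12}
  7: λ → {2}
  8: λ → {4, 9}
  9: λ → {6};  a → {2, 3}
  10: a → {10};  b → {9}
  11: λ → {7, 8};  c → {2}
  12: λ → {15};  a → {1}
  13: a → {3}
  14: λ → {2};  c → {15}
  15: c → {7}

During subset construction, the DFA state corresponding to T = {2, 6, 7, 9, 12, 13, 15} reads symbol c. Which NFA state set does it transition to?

{2, 6, 7, 9, 12, 15}

15 on c → {7}.
No c-transition from 2, 6, 7, 9, 12, 13.
Union after reading c: {7}.
Now take the λ-closure:
From 7 via λ: add 2.
From 2 via λ: add 9.
From 9 via λ: add 6.
From 6 via λ: add 12.
From 12 via λ: add 15.
No new states can be added; the closed set is {2, 6, 7, 9, 12, 15}.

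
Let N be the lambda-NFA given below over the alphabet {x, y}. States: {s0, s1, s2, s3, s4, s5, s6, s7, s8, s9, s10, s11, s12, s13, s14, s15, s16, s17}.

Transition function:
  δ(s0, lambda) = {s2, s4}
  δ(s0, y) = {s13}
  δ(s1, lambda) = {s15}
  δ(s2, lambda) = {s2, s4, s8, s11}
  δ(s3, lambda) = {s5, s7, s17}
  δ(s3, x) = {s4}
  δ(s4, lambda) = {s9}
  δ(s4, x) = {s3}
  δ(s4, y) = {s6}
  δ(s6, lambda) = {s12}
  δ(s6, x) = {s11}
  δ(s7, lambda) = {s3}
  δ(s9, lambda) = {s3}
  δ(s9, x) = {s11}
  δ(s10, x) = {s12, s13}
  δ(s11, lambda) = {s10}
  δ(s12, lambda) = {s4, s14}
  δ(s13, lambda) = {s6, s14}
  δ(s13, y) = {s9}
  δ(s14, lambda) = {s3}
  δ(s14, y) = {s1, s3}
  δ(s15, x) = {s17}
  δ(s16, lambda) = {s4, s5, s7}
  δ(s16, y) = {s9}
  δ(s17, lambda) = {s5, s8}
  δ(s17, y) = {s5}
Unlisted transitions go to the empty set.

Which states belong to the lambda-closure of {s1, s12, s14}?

Start with {s1, s12, s14}.
From s1 via lambda: add s15.
From s12 via lambda: add s4.
From s14 via lambda: add s3.
From s3 via lambda: add s5, s7, s17.
From s4 via lambda: add s9.
From s17 via lambda: add s8.
No new states can be added; the closed set is {s1, s3, s4, s5, s7, s8, s9, s12, s14, s15, s17}.

{s1, s3, s4, s5, s7, s8, s9, s12, s14, s15, s17}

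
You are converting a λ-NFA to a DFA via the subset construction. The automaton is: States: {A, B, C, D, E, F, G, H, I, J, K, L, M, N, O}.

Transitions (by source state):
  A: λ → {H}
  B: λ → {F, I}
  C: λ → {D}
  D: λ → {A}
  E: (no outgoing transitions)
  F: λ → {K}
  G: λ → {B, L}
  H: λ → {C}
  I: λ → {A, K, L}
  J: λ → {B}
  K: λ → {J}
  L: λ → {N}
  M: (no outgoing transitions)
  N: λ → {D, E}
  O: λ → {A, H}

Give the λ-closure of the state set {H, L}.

Start with {H, L}.
From H via λ: add C.
From L via λ: add N.
From C via λ: add D.
From N via λ: add E.
From D via λ: add A.
No new states can be added; the closed set is {A, C, D, E, H, L, N}.

{A, C, D, E, H, L, N}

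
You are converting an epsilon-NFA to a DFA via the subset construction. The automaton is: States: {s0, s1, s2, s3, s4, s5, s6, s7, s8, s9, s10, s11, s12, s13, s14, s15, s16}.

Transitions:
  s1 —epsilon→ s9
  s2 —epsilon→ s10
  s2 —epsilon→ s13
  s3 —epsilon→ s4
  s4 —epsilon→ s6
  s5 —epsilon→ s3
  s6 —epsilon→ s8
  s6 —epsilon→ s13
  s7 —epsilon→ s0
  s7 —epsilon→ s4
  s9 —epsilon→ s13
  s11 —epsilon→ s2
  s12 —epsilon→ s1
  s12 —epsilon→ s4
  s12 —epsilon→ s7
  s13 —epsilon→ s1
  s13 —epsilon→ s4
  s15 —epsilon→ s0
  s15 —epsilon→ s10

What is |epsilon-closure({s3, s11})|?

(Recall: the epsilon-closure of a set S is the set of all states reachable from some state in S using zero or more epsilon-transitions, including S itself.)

Start with {s3, s11}.
From s3 via epsilon: add s4.
From s11 via epsilon: add s2.
From s2 via epsilon: add s10, s13.
From s4 via epsilon: add s6.
From s6 via epsilon: add s8.
From s13 via epsilon: add s1.
From s1 via epsilon: add s9.
epsilon-closure = {s1, s2, s3, s4, s6, s8, s9, s10, s11, s13}, which has 10 states.

10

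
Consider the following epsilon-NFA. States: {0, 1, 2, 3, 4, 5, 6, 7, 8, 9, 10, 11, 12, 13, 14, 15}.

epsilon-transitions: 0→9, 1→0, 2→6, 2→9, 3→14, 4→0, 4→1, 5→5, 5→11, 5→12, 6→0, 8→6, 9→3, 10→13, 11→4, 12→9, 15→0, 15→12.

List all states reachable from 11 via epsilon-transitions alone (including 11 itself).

{0, 1, 3, 4, 9, 11, 14}

Start with {11}.
From 11 via epsilon: add 4.
From 4 via epsilon: add 0, 1.
From 0 via epsilon: add 9.
From 9 via epsilon: add 3.
From 3 via epsilon: add 14.
No new states can be added; the closed set is {0, 1, 3, 4, 9, 11, 14}.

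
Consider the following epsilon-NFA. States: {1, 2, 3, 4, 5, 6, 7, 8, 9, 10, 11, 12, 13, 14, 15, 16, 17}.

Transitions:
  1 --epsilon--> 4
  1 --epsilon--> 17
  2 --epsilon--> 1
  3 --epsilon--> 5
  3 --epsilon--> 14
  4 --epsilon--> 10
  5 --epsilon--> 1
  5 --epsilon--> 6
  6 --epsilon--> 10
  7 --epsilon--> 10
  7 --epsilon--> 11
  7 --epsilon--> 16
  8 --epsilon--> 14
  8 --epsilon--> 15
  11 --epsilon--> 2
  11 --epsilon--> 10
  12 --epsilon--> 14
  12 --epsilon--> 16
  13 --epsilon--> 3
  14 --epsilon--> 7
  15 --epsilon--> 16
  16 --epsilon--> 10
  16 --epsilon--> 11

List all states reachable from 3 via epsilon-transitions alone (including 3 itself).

{1, 2, 3, 4, 5, 6, 7, 10, 11, 14, 16, 17}

Start with {3}.
From 3 via epsilon: add 5, 14.
From 5 via epsilon: add 1, 6.
From 14 via epsilon: add 7.
From 1 via epsilon: add 4, 17.
From 6 via epsilon: add 10.
From 7 via epsilon: add 11, 16.
From 11 via epsilon: add 2.
No new states can be added; the closed set is {1, 2, 3, 4, 5, 6, 7, 10, 11, 14, 16, 17}.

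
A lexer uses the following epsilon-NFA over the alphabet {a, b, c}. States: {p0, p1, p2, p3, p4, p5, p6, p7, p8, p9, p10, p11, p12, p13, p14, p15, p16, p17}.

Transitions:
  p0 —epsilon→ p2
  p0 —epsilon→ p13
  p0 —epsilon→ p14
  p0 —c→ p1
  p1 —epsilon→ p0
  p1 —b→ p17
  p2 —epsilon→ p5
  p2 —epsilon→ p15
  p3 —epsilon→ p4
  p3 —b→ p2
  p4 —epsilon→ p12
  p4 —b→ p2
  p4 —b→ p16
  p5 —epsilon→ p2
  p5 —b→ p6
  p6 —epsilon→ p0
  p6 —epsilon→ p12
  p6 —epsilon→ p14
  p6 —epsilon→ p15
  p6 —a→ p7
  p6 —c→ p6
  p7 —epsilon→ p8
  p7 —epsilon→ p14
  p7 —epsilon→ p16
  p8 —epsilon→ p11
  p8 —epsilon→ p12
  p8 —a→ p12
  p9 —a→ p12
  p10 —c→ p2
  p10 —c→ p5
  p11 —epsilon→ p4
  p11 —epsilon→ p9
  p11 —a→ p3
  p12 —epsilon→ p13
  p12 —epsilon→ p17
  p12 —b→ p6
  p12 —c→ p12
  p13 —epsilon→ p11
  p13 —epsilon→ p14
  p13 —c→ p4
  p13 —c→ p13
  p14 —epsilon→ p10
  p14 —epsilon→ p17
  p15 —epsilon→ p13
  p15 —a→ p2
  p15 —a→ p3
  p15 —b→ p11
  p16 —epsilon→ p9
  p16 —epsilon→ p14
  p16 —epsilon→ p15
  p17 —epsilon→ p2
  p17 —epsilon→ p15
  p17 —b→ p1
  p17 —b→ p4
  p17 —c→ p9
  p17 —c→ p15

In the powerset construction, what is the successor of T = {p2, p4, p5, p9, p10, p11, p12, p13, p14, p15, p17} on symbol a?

p9 on a → {p12}.
p11 on a → {p3}.
p15 on a → {p2, p3}.
No a-transition from p2, p4, p5, p10, p12, p13, p14, p17.
Union after reading a: {p2, p3, p12}.
Now take the epsilon-closure:
From p2 via epsilon: add p5, p15.
From p3 via epsilon: add p4.
From p12 via epsilon: add p13, p17.
From p13 via epsilon: add p11, p14.
From p11 via epsilon: add p9.
From p14 via epsilon: add p10.
No new states can be added; the closed set is {p2, p3, p4, p5, p9, p10, p11, p12, p13, p14, p15, p17}.

{p2, p3, p4, p5, p9, p10, p11, p12, p13, p14, p15, p17}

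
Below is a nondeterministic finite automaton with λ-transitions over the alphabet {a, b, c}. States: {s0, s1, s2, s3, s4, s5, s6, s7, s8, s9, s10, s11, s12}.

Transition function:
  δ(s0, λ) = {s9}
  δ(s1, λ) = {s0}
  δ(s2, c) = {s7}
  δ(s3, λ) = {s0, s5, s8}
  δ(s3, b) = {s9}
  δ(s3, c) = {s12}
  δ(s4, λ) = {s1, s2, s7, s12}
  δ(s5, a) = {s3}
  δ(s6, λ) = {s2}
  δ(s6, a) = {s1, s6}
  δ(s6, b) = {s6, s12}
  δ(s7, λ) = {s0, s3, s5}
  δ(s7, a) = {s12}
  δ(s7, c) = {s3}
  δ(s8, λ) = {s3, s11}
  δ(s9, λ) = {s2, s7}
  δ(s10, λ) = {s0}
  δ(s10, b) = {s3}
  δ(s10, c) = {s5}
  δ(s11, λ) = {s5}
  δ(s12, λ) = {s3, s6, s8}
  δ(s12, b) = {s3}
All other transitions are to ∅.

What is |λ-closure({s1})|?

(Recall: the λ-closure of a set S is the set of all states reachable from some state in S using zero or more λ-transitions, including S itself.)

9

Start with {s1}.
From s1 via λ: add s0.
From s0 via λ: add s9.
From s9 via λ: add s2, s7.
From s7 via λ: add s3, s5.
From s3 via λ: add s8.
From s8 via λ: add s11.
λ-closure = {s0, s1, s2, s3, s5, s7, s8, s9, s11}, which has 9 states.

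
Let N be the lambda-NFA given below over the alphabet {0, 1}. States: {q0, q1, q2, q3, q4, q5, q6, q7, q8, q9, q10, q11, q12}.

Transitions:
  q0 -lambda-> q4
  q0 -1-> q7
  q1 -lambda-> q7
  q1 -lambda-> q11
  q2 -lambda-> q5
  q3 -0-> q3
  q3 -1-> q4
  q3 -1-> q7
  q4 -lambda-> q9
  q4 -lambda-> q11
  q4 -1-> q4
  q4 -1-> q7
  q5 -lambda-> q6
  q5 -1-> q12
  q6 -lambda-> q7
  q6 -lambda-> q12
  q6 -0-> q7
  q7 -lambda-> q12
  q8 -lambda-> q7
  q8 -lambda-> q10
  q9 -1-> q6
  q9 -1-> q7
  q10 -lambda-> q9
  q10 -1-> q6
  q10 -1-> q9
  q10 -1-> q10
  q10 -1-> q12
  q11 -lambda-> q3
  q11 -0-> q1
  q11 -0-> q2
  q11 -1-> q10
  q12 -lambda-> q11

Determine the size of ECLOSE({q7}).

Start with {q7}.
From q7 via lambda: add q12.
From q12 via lambda: add q11.
From q11 via lambda: add q3.
lambda-closure = {q3, q7, q11, q12}, which has 4 states.

4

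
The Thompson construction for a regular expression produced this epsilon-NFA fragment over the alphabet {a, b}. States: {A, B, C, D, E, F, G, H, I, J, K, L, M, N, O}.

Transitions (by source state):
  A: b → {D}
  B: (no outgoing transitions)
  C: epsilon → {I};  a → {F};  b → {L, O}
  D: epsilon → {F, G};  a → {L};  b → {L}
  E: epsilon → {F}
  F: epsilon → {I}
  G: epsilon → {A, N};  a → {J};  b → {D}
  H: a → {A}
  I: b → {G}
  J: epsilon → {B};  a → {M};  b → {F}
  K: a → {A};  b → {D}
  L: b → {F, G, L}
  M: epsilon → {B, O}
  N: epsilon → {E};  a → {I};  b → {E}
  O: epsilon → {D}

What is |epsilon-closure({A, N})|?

5

Start with {A, N}.
From N via epsilon: add E.
From E via epsilon: add F.
From F via epsilon: add I.
epsilon-closure = {A, E, F, I, N}, which has 5 states.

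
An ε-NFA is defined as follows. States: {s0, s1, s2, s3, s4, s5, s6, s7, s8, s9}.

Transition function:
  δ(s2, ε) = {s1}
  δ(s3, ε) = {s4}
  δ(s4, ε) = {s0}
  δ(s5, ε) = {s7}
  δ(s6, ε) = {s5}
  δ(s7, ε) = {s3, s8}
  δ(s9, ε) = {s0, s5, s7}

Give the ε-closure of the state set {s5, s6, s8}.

Start with {s5, s6, s8}.
From s5 via ε: add s7.
From s7 via ε: add s3.
From s3 via ε: add s4.
From s4 via ε: add s0.
No new states can be added; the closed set is {s0, s3, s4, s5, s6, s7, s8}.

{s0, s3, s4, s5, s6, s7, s8}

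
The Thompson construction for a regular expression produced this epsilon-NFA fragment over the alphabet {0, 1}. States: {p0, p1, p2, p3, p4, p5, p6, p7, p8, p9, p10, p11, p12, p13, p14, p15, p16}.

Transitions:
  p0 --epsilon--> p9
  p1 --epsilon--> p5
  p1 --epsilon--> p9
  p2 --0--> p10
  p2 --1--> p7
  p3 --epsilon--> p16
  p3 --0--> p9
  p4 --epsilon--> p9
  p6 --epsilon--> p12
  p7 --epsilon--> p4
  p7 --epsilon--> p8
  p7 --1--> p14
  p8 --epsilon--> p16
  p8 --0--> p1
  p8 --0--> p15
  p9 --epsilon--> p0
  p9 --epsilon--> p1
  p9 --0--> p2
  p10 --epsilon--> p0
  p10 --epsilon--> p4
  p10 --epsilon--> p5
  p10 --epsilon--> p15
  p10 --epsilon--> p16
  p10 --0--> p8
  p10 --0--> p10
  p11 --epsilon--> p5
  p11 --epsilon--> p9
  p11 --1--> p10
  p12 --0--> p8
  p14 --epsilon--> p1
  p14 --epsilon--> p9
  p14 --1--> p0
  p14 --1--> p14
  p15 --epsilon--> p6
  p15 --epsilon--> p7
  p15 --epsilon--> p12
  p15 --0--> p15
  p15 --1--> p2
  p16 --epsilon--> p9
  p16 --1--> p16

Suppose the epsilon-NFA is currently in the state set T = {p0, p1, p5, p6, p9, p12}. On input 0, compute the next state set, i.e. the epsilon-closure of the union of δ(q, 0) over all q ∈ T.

p9 on 0 → {p2}.
p12 on 0 → {p8}.
No 0-transition from p0, p1, p5, p6.
Union after reading 0: {p2, p8}.
Now take the epsilon-closure:
From p8 via epsilon: add p16.
From p16 via epsilon: add p9.
From p9 via epsilon: add p0, p1.
From p1 via epsilon: add p5.
No new states can be added; the closed set is {p0, p1, p2, p5, p8, p9, p16}.

{p0, p1, p2, p5, p8, p9, p16}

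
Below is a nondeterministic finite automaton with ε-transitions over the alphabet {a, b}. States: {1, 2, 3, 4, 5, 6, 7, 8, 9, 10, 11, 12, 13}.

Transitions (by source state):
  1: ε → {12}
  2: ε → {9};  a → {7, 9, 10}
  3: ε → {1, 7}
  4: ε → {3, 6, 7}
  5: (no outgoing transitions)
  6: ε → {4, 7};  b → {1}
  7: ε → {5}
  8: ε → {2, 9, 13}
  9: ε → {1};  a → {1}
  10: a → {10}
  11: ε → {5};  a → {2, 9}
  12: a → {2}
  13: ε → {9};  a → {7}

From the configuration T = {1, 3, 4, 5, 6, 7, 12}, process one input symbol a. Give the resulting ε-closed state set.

{1, 2, 9, 12}

12 on a → {2}.
No a-transition from 1, 3, 4, 5, 6, 7.
Union after reading a: {2}.
Now take the ε-closure:
From 2 via ε: add 9.
From 9 via ε: add 1.
From 1 via ε: add 12.
No new states can be added; the closed set is {1, 2, 9, 12}.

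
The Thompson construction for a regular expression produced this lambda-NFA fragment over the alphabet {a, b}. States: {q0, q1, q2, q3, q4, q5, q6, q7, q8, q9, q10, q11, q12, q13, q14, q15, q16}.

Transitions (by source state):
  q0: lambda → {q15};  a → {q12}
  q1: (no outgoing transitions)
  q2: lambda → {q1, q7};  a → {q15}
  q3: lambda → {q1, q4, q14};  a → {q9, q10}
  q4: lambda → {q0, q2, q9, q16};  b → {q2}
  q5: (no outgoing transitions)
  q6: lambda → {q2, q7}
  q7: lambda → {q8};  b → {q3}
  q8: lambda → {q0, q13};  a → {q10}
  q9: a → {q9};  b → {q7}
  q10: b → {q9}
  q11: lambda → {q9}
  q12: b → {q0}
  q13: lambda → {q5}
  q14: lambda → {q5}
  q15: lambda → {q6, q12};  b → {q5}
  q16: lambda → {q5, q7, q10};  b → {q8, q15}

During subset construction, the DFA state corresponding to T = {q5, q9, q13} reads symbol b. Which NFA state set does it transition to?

q9 on b → {q7}.
No b-transition from q5, q13.
Union after reading b: {q7}.
Now take the lambda-closure:
From q7 via lambda: add q8.
From q8 via lambda: add q0, q13.
From q0 via lambda: add q15.
From q13 via lambda: add q5.
From q15 via lambda: add q6, q12.
From q6 via lambda: add q2.
From q2 via lambda: add q1.
No new states can be added; the closed set is {q0, q1, q2, q5, q6, q7, q8, q12, q13, q15}.

{q0, q1, q2, q5, q6, q7, q8, q12, q13, q15}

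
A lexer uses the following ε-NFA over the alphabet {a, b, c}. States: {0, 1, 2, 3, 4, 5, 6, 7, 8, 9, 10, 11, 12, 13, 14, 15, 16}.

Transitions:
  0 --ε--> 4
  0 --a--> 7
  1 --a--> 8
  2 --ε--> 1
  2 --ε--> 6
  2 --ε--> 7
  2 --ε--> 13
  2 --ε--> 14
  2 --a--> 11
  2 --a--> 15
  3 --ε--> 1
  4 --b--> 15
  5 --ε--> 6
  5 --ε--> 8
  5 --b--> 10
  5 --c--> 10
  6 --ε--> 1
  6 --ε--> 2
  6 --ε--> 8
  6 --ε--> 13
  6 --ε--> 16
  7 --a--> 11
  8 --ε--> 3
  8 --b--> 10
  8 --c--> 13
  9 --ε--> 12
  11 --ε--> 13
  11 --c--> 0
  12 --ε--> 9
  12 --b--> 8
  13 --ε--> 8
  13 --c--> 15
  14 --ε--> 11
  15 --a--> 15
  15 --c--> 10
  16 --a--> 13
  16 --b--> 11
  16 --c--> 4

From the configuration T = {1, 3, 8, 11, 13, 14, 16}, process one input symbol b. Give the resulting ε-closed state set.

8 on b → {10}.
16 on b → {11}.
No b-transition from 1, 3, 11, 13, 14.
Union after reading b: {10, 11}.
Now take the ε-closure:
From 11 via ε: add 13.
From 13 via ε: add 8.
From 8 via ε: add 3.
From 3 via ε: add 1.
No new states can be added; the closed set is {1, 3, 8, 10, 11, 13}.

{1, 3, 8, 10, 11, 13}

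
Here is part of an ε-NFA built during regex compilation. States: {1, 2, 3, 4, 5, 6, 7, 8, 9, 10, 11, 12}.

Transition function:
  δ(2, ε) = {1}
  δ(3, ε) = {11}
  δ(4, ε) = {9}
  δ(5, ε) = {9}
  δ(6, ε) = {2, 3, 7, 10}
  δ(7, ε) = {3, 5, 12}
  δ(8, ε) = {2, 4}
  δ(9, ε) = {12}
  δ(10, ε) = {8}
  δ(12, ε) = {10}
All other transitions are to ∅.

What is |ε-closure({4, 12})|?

Start with {4, 12}.
From 4 via ε: add 9.
From 12 via ε: add 10.
From 10 via ε: add 8.
From 8 via ε: add 2.
From 2 via ε: add 1.
ε-closure = {1, 2, 4, 8, 9, 10, 12}, which has 7 states.

7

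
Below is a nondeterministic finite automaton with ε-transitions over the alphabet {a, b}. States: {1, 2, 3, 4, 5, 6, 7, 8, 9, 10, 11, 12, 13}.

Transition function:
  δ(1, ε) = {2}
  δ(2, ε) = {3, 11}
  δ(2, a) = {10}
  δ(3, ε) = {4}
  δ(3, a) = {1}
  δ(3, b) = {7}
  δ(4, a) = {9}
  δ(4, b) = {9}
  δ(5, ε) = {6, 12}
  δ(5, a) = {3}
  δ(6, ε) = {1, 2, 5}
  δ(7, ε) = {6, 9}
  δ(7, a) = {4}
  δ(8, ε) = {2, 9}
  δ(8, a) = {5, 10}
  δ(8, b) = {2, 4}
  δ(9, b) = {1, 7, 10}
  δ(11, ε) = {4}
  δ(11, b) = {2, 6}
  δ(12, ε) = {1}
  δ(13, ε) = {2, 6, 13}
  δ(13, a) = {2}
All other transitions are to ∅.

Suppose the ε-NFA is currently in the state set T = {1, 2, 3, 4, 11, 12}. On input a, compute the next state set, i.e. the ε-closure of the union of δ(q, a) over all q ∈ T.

{1, 2, 3, 4, 9, 10, 11}

2 on a → {10}.
3 on a → {1}.
4 on a → {9}.
No a-transition from 1, 11, 12.
Union after reading a: {1, 9, 10}.
Now take the ε-closure:
From 1 via ε: add 2.
From 2 via ε: add 3, 11.
From 3 via ε: add 4.
No new states can be added; the closed set is {1, 2, 3, 4, 9, 10, 11}.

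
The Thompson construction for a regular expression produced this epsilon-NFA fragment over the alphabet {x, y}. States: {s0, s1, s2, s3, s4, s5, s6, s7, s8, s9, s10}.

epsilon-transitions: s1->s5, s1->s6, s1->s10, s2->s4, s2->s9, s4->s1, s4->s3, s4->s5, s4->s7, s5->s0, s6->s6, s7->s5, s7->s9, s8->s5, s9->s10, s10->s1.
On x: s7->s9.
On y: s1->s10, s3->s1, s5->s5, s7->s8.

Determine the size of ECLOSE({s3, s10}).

Start with {s3, s10}.
From s10 via epsilon: add s1.
From s1 via epsilon: add s5, s6.
From s5 via epsilon: add s0.
epsilon-closure = {s0, s1, s3, s5, s6, s10}, which has 6 states.

6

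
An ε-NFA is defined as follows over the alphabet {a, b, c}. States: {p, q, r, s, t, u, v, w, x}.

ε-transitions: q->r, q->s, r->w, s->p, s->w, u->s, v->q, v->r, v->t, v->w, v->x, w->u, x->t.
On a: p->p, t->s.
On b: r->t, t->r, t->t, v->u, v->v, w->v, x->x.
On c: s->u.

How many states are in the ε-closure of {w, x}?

6

Start with {w, x}.
From w via ε: add u.
From x via ε: add t.
From u via ε: add s.
From s via ε: add p.
ε-closure = {p, s, t, u, w, x}, which has 6 states.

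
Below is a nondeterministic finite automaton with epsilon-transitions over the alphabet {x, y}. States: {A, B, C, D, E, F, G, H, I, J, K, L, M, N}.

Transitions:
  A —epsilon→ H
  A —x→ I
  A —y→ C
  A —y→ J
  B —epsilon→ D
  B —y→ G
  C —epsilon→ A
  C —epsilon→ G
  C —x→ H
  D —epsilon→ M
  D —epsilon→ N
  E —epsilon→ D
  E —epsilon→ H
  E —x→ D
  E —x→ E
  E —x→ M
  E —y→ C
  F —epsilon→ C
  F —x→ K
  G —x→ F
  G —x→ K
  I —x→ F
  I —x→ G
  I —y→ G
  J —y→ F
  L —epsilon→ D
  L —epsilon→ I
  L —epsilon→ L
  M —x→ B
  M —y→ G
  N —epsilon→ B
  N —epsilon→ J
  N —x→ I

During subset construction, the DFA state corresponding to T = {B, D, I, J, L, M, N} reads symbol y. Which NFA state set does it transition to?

B on y → {G}.
I on y → {G}.
J on y → {F}.
M on y → {G}.
No y-transition from D, L, N.
Union after reading y: {F, G}.
Now take the epsilon-closure:
From F via epsilon: add C.
From C via epsilon: add A.
From A via epsilon: add H.
No new states can be added; the closed set is {A, C, F, G, H}.

{A, C, F, G, H}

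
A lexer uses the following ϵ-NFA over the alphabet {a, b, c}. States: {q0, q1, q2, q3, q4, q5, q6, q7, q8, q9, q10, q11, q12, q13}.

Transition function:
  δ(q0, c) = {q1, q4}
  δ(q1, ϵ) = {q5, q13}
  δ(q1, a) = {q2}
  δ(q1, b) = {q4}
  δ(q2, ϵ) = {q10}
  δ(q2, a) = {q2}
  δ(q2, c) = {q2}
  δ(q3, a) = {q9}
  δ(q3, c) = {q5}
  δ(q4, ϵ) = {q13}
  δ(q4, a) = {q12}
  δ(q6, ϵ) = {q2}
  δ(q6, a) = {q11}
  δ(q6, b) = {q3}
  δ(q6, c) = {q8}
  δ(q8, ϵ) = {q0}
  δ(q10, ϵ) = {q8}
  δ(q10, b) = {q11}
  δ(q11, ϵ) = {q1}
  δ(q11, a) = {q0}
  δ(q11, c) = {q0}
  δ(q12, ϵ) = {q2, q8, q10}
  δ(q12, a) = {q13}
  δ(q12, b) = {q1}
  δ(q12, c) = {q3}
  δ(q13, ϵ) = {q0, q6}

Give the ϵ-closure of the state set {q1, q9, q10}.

Start with {q1, q9, q10}.
From q1 via ϵ: add q5, q13.
From q10 via ϵ: add q8.
From q8 via ϵ: add q0.
From q13 via ϵ: add q6.
From q6 via ϵ: add q2.
No new states can be added; the closed set is {q0, q1, q2, q5, q6, q8, q9, q10, q13}.

{q0, q1, q2, q5, q6, q8, q9, q10, q13}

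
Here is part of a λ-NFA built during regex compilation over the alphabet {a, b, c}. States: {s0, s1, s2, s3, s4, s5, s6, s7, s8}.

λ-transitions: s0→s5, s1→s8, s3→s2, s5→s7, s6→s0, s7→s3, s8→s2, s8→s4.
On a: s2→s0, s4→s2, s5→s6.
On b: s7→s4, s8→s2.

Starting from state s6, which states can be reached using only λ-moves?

{s0, s2, s3, s5, s6, s7}

Start with {s6}.
From s6 via λ: add s0.
From s0 via λ: add s5.
From s5 via λ: add s7.
From s7 via λ: add s3.
From s3 via λ: add s2.
No new states can be added; the closed set is {s0, s2, s3, s5, s6, s7}.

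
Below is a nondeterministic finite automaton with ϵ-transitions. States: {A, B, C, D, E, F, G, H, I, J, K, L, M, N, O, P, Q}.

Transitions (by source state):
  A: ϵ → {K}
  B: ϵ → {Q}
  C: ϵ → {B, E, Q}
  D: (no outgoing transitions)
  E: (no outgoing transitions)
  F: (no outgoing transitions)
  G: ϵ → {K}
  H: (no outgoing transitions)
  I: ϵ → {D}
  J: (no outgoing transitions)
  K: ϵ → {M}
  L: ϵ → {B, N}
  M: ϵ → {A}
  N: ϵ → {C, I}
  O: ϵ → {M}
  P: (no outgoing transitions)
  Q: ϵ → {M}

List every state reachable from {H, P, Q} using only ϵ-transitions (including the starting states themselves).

Start with {H, P, Q}.
From Q via ϵ: add M.
From M via ϵ: add A.
From A via ϵ: add K.
No new states can be added; the closed set is {A, H, K, M, P, Q}.

{A, H, K, M, P, Q}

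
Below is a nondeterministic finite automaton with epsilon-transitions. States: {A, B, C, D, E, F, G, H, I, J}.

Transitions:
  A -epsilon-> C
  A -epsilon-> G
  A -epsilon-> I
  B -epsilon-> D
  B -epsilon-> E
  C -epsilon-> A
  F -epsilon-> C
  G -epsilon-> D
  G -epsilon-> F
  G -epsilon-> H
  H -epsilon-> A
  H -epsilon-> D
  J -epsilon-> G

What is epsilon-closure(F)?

{A, C, D, F, G, H, I}

Start with {F}.
From F via epsilon: add C.
From C via epsilon: add A.
From A via epsilon: add G, I.
From G via epsilon: add D, H.
No new states can be added; the closed set is {A, C, D, F, G, H, I}.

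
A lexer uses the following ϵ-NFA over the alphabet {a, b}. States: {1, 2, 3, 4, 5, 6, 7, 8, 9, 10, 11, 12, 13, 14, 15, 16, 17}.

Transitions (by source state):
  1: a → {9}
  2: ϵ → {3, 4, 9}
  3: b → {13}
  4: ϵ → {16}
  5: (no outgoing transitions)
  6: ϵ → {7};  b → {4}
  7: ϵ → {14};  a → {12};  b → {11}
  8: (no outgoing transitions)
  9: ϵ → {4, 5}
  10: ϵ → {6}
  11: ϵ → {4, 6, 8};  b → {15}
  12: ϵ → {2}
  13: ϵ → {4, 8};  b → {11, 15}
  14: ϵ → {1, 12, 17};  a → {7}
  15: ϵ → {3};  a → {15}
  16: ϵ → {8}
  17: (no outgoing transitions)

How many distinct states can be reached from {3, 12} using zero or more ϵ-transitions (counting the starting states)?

Start with {3, 12}.
From 12 via ϵ: add 2.
From 2 via ϵ: add 4, 9.
From 4 via ϵ: add 16.
From 9 via ϵ: add 5.
From 16 via ϵ: add 8.
ϵ-closure = {2, 3, 4, 5, 8, 9, 12, 16}, which has 8 states.

8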